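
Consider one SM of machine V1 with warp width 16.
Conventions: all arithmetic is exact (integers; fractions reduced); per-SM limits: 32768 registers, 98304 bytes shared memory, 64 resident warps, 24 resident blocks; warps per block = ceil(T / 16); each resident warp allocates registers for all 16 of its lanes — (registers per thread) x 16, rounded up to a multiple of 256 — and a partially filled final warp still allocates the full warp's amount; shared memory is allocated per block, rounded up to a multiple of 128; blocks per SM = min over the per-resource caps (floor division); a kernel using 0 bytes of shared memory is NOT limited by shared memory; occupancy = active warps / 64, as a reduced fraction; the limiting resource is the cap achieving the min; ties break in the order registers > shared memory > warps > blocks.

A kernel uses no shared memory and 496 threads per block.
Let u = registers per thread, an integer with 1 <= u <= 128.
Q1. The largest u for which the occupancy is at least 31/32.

Answer: u = 32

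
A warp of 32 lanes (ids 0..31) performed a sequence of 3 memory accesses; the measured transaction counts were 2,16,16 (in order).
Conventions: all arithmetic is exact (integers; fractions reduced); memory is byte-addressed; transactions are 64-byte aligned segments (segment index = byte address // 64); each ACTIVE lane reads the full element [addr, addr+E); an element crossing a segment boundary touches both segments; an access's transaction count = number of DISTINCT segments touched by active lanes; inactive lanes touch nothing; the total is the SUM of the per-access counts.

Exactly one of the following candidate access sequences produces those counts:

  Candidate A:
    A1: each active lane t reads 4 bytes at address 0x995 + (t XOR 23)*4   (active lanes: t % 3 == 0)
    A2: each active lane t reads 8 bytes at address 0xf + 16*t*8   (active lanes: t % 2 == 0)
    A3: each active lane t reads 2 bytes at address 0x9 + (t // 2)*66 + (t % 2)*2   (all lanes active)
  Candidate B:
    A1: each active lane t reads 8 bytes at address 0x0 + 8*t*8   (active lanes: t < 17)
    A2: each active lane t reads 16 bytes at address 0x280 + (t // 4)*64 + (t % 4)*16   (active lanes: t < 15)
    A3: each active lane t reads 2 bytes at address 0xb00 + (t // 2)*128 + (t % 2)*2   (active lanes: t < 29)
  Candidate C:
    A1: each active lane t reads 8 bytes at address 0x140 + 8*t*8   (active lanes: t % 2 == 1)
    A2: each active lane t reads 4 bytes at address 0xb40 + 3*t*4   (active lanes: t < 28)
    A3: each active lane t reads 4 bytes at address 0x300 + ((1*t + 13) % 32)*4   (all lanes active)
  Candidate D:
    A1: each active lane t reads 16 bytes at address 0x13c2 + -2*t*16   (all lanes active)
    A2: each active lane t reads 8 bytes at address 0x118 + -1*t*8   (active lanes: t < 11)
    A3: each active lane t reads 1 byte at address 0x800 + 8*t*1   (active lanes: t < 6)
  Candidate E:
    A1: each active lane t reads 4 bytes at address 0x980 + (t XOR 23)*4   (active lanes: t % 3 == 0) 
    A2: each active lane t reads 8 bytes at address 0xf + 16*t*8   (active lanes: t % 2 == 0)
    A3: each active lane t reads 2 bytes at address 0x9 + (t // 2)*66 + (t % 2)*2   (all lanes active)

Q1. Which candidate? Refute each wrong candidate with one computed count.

A: A1 gives 3 transactions, not 2
B: A1 gives 17 transactions, not 2
C: A1 gives 16 transactions, not 2
D: A1 gives 17 transactions, not 2
E: all counts match (2,16,16)

Answer: E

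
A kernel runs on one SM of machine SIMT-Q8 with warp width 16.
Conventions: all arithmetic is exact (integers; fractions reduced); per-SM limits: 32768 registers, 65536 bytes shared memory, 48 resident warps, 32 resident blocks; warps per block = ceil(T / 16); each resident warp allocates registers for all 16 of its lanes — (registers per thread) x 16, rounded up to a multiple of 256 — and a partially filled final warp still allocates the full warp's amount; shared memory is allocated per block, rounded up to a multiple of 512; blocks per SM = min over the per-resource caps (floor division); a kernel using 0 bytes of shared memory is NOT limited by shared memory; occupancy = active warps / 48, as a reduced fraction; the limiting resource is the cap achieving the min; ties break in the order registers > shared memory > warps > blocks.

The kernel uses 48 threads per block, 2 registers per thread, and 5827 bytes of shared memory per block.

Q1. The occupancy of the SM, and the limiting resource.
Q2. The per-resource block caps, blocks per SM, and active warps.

Answer: occupancy 5/8, limited by shared memory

registers: 42 blocks
shared memory: 10 blocks
warps: 16 blocks
blocks: 32 blocks

Answer: 10 blocks, 30 active warps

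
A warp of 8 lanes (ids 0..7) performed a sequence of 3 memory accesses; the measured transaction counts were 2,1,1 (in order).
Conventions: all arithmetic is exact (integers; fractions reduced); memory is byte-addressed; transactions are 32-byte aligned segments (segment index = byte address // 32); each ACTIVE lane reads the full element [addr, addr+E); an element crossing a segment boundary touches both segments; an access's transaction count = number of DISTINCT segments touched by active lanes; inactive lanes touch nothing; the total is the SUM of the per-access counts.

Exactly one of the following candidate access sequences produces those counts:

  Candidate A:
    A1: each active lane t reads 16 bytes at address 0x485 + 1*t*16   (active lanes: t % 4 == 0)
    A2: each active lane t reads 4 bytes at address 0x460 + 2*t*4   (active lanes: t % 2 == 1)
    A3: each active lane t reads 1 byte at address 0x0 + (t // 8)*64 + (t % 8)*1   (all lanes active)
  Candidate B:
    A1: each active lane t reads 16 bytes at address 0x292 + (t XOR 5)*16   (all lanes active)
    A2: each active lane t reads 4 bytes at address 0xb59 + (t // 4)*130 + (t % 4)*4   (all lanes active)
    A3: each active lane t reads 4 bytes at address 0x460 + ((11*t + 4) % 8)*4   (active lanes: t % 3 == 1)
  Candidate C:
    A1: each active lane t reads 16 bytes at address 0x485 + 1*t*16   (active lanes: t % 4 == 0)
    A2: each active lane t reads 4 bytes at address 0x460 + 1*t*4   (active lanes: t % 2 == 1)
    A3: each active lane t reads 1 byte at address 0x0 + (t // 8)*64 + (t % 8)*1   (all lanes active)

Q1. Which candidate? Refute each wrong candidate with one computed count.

A: A2 gives 2 transactions, not 1
B: A1 gives 5 transactions, not 2
C: all counts match (2,1,1)

Answer: C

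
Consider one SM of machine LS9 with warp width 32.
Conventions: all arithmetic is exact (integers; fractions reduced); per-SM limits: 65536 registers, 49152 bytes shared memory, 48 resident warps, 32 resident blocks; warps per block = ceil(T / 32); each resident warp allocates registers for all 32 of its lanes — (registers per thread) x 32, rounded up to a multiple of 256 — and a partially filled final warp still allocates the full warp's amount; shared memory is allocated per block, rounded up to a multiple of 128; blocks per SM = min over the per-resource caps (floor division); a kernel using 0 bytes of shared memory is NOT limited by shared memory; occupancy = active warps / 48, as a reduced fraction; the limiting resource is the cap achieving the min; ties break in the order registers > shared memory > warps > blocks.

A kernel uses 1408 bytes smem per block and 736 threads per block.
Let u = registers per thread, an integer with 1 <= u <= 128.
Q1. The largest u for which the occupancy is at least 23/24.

Answer: u = 40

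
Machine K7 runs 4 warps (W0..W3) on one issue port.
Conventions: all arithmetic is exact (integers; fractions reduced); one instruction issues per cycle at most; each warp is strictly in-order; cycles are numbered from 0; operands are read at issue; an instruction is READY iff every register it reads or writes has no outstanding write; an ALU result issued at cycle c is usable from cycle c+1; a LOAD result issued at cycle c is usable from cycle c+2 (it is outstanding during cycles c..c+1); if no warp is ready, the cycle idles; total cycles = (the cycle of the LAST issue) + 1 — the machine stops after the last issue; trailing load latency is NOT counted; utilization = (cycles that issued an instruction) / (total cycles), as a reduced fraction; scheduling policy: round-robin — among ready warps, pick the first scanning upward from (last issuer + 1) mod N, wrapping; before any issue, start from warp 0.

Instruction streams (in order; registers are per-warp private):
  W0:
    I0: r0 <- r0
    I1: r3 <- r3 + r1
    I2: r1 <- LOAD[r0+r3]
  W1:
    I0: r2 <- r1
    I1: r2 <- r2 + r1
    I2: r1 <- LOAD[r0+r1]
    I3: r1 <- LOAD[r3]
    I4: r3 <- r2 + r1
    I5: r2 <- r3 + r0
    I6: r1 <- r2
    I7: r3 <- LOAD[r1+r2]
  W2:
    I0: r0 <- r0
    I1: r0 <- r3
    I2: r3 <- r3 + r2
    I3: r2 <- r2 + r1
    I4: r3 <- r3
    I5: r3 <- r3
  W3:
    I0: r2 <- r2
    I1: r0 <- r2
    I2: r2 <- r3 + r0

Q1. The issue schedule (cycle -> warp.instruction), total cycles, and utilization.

cycle 0: W0.I0
cycle 1: W1.I0
cycle 2: W2.I0
cycle 3: W3.I0
cycle 4: W0.I1
cycle 5: W1.I1
cycle 6: W2.I1
cycle 7: W3.I1
cycle 8: W0.I2
cycle 9: W1.I2
cycle 10: W2.I2
cycle 11: W3.I2
cycle 12: W1.I3
cycle 13: W2.I3
cycle 14: W1.I4
cycle 15: W2.I4
cycle 16: W1.I5
cycle 17: W2.I5
cycle 18: W1.I6
cycle 19: W1.I7

Answer: 20 cycles, utilization 1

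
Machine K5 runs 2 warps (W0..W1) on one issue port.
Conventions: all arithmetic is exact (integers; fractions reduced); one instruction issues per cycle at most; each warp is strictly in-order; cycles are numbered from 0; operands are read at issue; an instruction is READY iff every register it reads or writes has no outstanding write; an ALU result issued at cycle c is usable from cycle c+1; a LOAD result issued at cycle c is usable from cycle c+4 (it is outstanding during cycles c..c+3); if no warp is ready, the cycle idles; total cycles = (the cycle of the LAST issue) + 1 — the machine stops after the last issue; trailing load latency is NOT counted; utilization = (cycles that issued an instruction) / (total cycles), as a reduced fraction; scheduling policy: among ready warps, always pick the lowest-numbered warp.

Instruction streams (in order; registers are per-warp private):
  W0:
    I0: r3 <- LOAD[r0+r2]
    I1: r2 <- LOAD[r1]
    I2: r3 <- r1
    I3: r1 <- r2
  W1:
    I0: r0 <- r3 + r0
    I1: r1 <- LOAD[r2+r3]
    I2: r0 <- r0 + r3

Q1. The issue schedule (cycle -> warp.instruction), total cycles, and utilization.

cycle 0: W0.I0
cycle 1: W0.I1
cycle 2: W1.I0
cycle 3: W1.I1
cycle 4: W0.I2
cycle 5: W0.I3
cycle 6: W1.I2

Answer: 7 cycles, utilization 1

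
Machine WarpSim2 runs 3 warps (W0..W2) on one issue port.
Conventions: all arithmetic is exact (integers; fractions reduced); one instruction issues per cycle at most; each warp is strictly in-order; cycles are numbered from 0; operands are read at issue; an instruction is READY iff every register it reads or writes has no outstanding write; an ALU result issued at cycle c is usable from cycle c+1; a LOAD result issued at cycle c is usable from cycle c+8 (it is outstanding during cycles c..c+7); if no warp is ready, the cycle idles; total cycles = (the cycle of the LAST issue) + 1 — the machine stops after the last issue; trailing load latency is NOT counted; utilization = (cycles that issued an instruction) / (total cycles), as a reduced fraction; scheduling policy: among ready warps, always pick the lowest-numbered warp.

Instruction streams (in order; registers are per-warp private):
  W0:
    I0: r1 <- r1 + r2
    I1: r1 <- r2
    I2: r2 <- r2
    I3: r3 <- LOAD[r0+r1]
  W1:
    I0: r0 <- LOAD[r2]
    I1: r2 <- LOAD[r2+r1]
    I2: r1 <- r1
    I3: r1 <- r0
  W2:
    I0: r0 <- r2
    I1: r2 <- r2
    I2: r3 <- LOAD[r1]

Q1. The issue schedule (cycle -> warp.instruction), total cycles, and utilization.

cycle 0: W0.I0
cycle 1: W0.I1
cycle 2: W0.I2
cycle 3: W0.I3
cycle 4: W1.I0
cycle 5: W1.I1
cycle 6: W1.I2
cycle 7: W2.I0
cycle 8: W2.I1
cycle 9: W2.I2
cycle 10: idle
cycle 11: idle
cycle 12: W1.I3

Answer: 13 cycles, utilization 11/13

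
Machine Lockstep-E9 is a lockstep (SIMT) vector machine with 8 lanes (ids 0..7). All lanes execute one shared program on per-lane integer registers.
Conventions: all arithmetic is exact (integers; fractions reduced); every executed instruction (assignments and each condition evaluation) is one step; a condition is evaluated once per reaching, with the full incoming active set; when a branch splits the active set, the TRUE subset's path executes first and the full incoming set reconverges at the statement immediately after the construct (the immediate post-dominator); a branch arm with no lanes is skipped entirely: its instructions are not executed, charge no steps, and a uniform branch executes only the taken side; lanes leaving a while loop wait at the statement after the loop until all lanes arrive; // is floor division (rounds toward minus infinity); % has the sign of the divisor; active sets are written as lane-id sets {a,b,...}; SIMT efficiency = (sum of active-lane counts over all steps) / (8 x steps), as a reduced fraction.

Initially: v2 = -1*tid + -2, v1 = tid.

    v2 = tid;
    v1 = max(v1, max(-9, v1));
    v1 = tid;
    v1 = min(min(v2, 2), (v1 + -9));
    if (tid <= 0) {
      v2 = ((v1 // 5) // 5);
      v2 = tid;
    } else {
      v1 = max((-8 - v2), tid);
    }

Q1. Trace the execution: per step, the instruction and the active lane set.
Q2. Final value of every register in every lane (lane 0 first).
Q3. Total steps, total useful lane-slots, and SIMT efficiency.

step 0: v2 <- tid                    {0,1,2,3,4,5,6,7}
step 1: v1 <- max(v1, max(-9, v1))   {0,1,2,3,4,5,6,7}
step 2: v1 <- tid                    {0,1,2,3,4,5,6,7}
step 3: v1 <- min(min(v2, 2), (v1 + -9)) {0,1,2,3,4,5,6,7}
step 4: eval (tid <= 0)              {0,1,2,3,4,5,6,7}
step 5: v2 <- ((v1 // 5) // 5)       {0}
step 6: v2 <- tid                    {0}
step 7: v1 <- max((-8 - v2), tid)    {1,2,3,4,5,6,7}

Answer: 8 steps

v2: 0,1,2,3,4,5,6,7
v1: -9,1,2,3,4,5,6,7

steps = 8; useful = 49; efficiency = 49/64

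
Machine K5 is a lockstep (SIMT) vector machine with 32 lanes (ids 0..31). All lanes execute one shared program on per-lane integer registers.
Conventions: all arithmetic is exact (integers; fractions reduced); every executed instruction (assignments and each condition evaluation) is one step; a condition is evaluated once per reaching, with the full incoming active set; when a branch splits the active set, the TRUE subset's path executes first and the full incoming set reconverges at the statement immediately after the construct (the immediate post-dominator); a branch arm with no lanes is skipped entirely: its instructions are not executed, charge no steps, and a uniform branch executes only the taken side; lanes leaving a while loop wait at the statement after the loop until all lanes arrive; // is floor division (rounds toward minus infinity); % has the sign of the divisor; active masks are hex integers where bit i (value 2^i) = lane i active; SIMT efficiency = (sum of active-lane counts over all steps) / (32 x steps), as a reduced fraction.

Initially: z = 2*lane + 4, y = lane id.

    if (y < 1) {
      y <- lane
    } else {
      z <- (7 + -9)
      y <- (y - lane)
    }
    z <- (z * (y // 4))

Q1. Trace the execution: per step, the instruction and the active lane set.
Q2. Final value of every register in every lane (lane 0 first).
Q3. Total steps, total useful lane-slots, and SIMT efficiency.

step 0: eval (y < 1)                 0xffffffff
step 1: y <- lane                    0x00000001
step 2: z <- (7 + -9)                0xfffffffe
step 3: y <- (y - lane)              0xfffffffe
step 4: z <- (z * (y // 4))          0xffffffff

Answer: 5 steps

z: 0,0,0,0,0,0,0,0,0,0,0,0,0,0,0,0,0,0,0,0,0,0,0,0,0,0,0,0,0,0,0,0
y: 0,0,0,0,0,0,0,0,0,0,0,0,0,0,0,0,0,0,0,0,0,0,0,0,0,0,0,0,0,0,0,0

steps = 5; useful = 127; efficiency = 127/160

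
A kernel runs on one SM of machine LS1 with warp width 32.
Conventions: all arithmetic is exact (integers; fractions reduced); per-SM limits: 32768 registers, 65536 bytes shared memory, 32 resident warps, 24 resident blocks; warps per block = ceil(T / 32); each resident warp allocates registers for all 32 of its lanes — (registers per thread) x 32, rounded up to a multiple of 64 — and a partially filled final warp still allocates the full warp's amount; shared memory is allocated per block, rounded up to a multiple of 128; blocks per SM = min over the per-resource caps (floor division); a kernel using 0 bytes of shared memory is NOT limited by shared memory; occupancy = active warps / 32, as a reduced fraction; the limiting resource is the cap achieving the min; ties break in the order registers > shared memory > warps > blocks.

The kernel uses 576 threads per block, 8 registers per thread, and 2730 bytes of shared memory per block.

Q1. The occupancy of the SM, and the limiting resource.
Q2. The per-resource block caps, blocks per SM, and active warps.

Answer: occupancy 9/16, limited by warps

registers: 7 blocks
shared memory: 23 blocks
warps: 1 block
blocks: 24 blocks

Answer: 1 block, 18 active warps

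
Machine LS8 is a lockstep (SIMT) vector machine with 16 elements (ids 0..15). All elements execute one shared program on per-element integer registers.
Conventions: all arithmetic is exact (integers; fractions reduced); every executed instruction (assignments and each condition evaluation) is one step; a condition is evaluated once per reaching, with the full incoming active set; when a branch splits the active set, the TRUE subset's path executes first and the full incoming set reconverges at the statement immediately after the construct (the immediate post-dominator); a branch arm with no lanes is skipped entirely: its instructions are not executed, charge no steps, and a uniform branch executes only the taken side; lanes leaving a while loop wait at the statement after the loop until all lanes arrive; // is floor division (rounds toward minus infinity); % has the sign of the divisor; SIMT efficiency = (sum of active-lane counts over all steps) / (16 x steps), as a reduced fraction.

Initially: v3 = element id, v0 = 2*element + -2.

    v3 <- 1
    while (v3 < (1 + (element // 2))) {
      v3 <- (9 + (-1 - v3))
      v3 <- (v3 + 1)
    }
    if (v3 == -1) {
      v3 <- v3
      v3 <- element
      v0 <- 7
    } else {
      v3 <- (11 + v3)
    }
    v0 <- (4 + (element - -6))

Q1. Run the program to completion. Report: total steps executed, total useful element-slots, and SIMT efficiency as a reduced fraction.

Answer: 8 steps, 122 useful, 61/64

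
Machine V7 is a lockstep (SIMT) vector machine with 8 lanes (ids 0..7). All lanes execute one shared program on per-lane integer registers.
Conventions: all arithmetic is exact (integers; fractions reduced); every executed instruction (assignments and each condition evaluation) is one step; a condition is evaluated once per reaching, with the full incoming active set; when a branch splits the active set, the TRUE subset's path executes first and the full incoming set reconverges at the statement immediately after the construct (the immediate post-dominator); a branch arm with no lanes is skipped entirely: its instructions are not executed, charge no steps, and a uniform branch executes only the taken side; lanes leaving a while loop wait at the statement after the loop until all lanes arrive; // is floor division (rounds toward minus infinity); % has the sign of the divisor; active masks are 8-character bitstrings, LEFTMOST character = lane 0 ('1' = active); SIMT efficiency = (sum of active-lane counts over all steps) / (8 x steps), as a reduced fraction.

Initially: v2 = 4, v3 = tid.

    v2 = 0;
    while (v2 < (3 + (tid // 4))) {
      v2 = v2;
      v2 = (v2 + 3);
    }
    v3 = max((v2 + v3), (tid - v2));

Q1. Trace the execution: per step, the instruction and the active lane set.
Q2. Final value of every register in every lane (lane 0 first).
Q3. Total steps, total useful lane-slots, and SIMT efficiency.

step 0: v2 <- 0                      11111111
step 1: eval (v2 < (3 + (tid // 4))) 11111111
step 2: v2 <- v2                     11111111
step 3: v2 <- (v2 + 3)               11111111
step 4: eval (v2 < (3 + (tid // 4))) 11111111
step 5: v2 <- v2                     00001111
step 6: v2 <- (v2 + 3)               00001111
step 7: eval (v2 < (3 + (tid // 4))) 00001111
step 8: v3 <- max((v2 + v3), (tid - v2)) 11111111

Answer: 9 steps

v2: 3,3,3,3,6,6,6,6
v3: 3,4,5,6,10,11,12,13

steps = 9; useful = 60; efficiency = 60/72 = 5/6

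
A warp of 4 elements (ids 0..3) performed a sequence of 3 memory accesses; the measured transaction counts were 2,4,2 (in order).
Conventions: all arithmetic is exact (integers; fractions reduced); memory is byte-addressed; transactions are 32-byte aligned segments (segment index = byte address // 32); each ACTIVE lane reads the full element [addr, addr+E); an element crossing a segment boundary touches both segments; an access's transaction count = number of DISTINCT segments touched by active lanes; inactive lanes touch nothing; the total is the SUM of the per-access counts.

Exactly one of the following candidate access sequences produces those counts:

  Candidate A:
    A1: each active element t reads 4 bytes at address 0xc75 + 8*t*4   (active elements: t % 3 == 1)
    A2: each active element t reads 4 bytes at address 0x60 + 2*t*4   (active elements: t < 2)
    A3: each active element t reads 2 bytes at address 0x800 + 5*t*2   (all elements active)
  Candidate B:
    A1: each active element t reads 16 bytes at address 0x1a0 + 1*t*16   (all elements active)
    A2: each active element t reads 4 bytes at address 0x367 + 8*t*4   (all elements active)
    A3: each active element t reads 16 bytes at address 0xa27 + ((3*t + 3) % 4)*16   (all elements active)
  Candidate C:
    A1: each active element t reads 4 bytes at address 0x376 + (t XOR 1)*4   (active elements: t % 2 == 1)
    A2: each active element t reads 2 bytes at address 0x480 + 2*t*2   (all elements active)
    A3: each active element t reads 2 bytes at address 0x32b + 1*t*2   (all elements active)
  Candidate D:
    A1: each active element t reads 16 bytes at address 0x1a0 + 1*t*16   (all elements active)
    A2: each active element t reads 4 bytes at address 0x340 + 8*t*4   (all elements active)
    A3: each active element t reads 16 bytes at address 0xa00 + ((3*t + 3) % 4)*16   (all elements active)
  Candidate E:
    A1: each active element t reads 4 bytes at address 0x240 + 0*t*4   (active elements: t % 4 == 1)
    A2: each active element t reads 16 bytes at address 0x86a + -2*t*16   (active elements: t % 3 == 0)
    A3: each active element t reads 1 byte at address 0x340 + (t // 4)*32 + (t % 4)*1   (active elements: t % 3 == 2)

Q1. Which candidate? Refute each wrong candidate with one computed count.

A: A1 gives 1 transaction, not 2
B: A3 gives 3 transactions, not 2
C: A2 gives 1 transaction, not 4
E: A1 gives 1 transaction, not 2
D: all counts match (2,4,2)

Answer: D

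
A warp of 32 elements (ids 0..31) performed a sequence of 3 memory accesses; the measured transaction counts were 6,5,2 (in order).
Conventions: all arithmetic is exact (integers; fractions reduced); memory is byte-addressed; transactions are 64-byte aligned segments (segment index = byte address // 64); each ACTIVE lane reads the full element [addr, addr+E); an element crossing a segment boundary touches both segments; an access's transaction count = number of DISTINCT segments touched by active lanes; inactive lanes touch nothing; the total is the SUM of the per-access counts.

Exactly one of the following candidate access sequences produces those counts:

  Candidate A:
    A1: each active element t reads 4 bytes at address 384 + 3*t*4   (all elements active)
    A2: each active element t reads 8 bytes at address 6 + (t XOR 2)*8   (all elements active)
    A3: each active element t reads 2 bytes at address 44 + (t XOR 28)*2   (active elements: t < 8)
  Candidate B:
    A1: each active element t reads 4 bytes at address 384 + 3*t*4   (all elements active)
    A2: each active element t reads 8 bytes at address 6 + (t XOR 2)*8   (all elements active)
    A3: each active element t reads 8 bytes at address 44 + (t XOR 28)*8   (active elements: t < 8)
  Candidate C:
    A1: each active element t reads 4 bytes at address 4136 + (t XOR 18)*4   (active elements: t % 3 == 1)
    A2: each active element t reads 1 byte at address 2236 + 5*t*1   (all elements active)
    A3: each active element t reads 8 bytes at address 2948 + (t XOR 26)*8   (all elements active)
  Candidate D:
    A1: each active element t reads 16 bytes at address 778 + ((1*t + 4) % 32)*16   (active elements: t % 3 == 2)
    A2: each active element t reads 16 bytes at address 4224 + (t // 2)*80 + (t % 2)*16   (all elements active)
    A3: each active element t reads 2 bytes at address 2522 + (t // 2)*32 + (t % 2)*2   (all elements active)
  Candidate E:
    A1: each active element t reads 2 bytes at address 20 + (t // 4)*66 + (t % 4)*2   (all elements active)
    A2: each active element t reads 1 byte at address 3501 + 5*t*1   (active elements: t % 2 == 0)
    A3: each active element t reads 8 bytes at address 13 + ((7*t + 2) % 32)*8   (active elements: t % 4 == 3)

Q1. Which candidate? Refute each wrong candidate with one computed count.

A: A3 gives 1 transaction, not 2
C: A1 gives 3 transactions, not 6
D: A1 gives 8 transactions, not 6
E: A1 gives 8 transactions, not 6
B: all counts match (6,5,2)

Answer: B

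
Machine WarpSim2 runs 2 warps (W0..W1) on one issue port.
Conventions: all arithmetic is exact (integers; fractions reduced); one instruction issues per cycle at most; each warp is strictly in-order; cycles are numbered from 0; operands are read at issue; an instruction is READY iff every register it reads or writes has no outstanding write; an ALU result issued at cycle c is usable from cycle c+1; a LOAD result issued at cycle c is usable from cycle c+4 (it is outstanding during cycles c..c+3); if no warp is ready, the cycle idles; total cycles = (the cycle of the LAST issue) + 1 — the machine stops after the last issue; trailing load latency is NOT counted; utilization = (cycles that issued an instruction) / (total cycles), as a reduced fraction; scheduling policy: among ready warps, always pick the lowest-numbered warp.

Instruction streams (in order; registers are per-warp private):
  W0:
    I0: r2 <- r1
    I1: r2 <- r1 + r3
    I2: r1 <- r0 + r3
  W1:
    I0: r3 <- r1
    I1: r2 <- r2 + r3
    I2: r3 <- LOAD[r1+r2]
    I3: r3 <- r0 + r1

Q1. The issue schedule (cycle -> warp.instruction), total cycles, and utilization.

cycle 0: W0.I0
cycle 1: W0.I1
cycle 2: W0.I2
cycle 3: W1.I0
cycle 4: W1.I1
cycle 5: W1.I2
cycle 6: idle
cycle 7: idle
cycle 8: idle
cycle 9: W1.I3

Answer: 10 cycles, utilization 7/10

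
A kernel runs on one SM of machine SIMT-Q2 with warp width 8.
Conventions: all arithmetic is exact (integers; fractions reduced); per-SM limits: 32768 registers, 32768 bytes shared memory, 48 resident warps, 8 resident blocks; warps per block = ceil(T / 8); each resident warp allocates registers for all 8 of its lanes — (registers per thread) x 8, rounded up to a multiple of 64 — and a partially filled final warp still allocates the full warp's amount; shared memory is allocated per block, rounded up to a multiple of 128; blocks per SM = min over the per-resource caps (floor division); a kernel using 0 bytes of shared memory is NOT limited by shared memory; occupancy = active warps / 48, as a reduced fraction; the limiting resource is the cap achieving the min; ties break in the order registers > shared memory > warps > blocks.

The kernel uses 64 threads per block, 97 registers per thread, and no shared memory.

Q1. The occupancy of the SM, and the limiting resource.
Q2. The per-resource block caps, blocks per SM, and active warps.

Answer: occupancy 2/3, limited by registers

registers: 4 blocks
shared memory: no limit (kernel uses none)
warps: 6 blocks
blocks: 8 blocks

Answer: 4 blocks, 32 active warps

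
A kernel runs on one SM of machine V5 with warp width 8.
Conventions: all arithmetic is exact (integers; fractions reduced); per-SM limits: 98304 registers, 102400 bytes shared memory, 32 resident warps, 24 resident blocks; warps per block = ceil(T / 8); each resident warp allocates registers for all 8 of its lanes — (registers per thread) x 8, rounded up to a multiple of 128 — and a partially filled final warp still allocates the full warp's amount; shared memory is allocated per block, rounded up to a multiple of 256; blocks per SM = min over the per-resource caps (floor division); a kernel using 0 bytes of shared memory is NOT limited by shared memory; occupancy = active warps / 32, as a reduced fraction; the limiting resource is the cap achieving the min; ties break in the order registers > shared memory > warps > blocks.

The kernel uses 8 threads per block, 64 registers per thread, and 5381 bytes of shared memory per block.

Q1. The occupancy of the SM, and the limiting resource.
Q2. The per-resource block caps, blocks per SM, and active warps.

Answer: occupancy 9/16, limited by shared memory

registers: 192 blocks
shared memory: 18 blocks
warps: 32 blocks
blocks: 24 blocks

Answer: 18 blocks, 18 active warps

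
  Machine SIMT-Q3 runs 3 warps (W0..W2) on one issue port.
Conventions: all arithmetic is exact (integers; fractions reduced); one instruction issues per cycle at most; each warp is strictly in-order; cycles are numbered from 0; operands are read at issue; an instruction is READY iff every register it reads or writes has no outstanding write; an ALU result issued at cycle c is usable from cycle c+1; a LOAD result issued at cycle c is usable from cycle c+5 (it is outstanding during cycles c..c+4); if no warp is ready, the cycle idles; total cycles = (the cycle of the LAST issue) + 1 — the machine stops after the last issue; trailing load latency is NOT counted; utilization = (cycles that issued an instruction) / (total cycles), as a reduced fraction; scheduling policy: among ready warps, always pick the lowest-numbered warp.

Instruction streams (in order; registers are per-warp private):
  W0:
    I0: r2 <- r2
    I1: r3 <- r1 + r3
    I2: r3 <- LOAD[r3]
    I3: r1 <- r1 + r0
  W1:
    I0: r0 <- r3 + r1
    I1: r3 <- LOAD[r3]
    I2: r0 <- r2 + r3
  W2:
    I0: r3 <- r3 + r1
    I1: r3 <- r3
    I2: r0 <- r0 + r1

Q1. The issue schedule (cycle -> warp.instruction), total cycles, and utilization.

cycle 0: W0.I0
cycle 1: W0.I1
cycle 2: W0.I2
cycle 3: W0.I3
cycle 4: W1.I0
cycle 5: W1.I1
cycle 6: W2.I0
cycle 7: W2.I1
cycle 8: W2.I2
cycle 9: idle
cycle 10: W1.I2

Answer: 11 cycles, utilization 10/11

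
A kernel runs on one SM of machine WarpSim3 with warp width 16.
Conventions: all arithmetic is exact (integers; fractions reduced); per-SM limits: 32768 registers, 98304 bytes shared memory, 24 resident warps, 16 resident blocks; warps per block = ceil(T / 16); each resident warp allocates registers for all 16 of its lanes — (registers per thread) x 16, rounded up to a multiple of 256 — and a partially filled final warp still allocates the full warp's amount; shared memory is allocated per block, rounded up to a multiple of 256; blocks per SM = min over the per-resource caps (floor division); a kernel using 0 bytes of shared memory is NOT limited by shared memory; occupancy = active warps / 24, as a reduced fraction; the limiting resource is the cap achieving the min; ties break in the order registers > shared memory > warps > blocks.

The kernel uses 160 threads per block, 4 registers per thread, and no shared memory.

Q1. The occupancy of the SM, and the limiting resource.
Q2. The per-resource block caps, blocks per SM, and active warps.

Answer: occupancy 5/6, limited by warps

registers: 12 blocks
shared memory: no limit (kernel uses none)
warps: 2 blocks
blocks: 16 blocks

Answer: 2 blocks, 20 active warps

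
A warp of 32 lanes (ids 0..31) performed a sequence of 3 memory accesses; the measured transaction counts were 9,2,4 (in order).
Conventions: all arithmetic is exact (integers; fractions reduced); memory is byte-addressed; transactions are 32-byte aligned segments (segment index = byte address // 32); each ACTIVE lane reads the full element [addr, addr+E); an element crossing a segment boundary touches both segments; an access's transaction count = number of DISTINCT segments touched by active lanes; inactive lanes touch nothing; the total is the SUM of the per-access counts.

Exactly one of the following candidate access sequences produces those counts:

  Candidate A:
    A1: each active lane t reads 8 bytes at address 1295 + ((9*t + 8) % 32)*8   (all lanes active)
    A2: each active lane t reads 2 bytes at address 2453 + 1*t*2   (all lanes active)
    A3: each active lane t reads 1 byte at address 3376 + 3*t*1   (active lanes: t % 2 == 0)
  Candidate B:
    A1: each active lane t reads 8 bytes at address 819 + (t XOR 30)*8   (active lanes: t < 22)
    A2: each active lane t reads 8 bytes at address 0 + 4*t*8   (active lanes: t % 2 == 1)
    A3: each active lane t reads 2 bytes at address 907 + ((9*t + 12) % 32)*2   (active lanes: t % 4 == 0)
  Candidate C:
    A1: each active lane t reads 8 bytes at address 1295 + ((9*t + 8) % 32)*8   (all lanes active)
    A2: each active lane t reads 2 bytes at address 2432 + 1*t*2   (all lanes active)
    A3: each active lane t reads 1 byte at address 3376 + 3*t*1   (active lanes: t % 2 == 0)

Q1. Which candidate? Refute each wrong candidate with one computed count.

A: A2 gives 3 transactions, not 2
B: A1 gives 6 transactions, not 9
C: all counts match (9,2,4)

Answer: C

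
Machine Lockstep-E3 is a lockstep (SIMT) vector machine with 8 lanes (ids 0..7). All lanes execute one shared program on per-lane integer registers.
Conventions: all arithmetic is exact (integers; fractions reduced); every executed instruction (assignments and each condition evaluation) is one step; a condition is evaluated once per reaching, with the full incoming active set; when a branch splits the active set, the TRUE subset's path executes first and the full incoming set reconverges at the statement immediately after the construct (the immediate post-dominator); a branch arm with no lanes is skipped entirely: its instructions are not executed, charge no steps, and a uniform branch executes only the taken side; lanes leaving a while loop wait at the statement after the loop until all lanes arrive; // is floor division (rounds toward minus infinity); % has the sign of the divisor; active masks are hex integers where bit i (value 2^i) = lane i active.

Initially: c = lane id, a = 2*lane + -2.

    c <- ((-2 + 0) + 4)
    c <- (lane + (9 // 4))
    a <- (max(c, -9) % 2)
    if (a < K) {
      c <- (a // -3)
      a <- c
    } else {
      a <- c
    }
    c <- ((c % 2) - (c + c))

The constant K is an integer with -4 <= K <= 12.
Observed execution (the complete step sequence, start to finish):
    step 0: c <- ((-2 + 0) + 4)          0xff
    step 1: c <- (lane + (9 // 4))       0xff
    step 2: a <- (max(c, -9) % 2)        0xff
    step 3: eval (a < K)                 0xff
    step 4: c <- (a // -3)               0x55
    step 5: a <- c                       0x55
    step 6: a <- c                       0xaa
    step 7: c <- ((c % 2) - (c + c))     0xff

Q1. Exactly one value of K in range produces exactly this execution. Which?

Answer: K = 1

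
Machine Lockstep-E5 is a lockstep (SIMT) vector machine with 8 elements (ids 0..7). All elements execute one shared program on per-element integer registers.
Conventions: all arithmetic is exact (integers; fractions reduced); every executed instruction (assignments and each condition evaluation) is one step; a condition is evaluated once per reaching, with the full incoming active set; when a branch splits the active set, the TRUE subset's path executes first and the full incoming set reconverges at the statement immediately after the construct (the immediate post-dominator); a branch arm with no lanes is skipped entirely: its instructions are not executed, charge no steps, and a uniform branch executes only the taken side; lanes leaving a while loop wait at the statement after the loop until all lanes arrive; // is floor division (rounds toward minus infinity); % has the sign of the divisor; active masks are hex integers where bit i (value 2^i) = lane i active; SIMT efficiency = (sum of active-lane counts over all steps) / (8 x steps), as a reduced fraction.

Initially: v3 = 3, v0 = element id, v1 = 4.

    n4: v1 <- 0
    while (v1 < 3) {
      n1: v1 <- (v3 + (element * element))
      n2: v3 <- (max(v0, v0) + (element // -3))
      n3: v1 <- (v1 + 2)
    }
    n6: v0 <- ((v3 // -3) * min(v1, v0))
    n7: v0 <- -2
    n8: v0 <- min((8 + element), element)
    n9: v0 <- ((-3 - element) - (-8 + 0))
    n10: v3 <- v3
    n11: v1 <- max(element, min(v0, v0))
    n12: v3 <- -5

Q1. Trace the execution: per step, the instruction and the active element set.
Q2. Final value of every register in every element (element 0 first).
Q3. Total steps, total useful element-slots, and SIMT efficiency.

step 0: v1 <- 0                      0xff
step 1: eval (v1 < 3)                0xff
step 2: v1 <- (v3 + (element * element)) 0xff
step 3: v3 <- (max(v0, v0) + (element // -3)) 0xff
step 4: v1 <- (v1 + 2)               0xff
step 5: eval (v1 < 3)                0xff
step 6: v0 <- ((v3 // -3) * min(v1, v0)) 0xff
step 7: v0 <- -2                     0xff
step 8: v0 <- min((8 + element), element) 0xff
step 9: v0 <- ((-3 - element) - (-8 + 0)) 0xff
step 10: v3 <- v3                     0xff
step 11: v1 <- max(element, min(v0, v0)) 0xff
step 12: v3 <- -5                     0xff

Answer: 13 steps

v3: -5,-5,-5,-5,-5,-5,-5,-5
v0: 5,4,3,2,1,0,-1,-2
v1: 5,4,3,3,4,5,6,7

steps = 13; useful = 104; efficiency = 104/104 = 1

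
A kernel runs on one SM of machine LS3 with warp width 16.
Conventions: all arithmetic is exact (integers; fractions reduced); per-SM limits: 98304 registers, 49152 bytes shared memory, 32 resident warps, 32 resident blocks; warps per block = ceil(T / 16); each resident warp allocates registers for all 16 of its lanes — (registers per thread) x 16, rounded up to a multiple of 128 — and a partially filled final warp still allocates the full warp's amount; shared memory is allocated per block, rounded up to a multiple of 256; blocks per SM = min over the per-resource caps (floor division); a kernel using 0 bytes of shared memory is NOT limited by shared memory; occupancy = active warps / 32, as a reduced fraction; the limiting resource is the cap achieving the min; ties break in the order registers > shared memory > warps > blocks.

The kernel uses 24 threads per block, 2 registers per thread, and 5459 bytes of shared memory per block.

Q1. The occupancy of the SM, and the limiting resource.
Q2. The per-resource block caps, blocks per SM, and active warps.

Answer: occupancy 1/2, limited by shared memory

registers: 384 blocks
shared memory: 8 blocks
warps: 16 blocks
blocks: 32 blocks

Answer: 8 blocks, 16 active warps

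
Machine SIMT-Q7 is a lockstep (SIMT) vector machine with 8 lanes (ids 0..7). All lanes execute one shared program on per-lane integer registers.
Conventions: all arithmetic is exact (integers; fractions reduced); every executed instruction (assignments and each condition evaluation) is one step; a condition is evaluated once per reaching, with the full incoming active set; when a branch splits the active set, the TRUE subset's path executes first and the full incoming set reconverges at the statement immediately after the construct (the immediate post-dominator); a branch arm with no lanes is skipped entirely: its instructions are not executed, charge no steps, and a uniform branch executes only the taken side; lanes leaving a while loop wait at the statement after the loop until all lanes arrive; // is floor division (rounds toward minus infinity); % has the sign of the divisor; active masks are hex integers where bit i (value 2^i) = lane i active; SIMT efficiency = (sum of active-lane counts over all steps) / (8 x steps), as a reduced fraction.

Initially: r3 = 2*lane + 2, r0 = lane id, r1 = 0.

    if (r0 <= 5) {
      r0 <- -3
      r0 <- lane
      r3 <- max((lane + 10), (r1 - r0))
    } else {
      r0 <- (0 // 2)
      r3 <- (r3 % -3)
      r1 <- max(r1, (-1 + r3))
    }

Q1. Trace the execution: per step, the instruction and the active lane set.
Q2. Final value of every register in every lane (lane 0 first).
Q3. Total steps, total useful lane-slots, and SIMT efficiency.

step 0: eval (r0 <= 5)               0xff
step 1: r0 <- -3                     0x3f
step 2: r0 <- lane                   0x3f
step 3: r3 <- max((lane + 10), (r1 - r0)) 0x3f
step 4: r0 <- (0 // 2)               0xc0
step 5: r3 <- (r3 % -3)              0xc0
step 6: r1 <- max(r1, (-1 + r3))     0xc0

Answer: 7 steps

r3: 10,11,12,13,14,15,-1,-2
r0: 0,1,2,3,4,5,0,0
r1: 0,0,0,0,0,0,0,0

steps = 7; useful = 32; efficiency = 32/56 = 4/7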